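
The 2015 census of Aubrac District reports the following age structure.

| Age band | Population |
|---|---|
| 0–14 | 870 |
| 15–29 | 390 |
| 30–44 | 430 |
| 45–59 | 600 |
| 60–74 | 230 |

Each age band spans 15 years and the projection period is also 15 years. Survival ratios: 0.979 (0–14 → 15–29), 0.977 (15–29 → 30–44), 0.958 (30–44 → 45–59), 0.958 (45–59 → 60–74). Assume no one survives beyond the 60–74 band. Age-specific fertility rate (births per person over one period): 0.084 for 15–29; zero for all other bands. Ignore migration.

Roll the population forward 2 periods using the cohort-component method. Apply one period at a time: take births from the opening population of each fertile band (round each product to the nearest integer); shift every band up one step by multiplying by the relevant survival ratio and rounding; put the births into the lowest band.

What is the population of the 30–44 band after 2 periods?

Period 1:
Births: 390 × 0.084 = 33
15–29: 870 × 0.979 = 852
30–44: 390 × 0.977 = 381
45–59: 430 × 0.958 = 412
60–74: 600 × 0.958 = 575
End of period: [33, 852, 381, 412, 575]
Period 2:
Births: 852 × 0.084 = 72
15–29: 33 × 0.979 = 32
30–44: 852 × 0.977 = 832
45–59: 381 × 0.958 = 365
60–74: 412 × 0.958 = 395
End of period: [72, 32, 832, 365, 395]

832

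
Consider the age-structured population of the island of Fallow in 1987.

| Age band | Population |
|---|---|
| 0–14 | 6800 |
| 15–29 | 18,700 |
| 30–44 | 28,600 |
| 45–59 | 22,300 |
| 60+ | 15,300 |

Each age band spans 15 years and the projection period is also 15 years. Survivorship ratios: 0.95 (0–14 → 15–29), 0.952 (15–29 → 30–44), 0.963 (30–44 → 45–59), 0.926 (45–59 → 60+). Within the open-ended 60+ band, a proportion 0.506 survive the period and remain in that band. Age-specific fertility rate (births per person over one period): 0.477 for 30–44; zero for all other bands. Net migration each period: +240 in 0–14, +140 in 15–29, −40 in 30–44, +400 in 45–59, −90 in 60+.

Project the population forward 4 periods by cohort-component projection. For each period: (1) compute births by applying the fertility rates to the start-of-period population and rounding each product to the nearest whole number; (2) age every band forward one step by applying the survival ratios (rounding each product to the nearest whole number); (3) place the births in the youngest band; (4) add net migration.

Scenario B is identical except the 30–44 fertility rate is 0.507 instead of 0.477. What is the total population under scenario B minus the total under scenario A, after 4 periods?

2181

Numbering the bands 1..5 from youngest to oldest:
Period 1.
Births: 28600 * 0.477 = 13642
Band 2: 6800 * 0.95 = 6460
Band 3: 18700 * 0.952 = 17802
Band 4: 28600 * 0.963 = 27542
Band 5: 22300 * 0.926 + 15300 * 0.506 = 20650 + 7742 = 28392
Net migration: Band 1 + 240 → 13882; Band 2 + 140 → 6600; Band 3 − 40 → 17762; Band 4 + 400 → 27942; Band 5 − 90 → 28302
Population now: 0–14=13882, 15–29=6600, 30–44=17762, 45–59=27942, 60+=28302
Period 2.
Births: 17762 * 0.477 = 8472
Band 2: 13882 * 0.95 = 13188
Band 3: 6600 * 0.952 = 6283
Band 4: 17762 * 0.963 = 17105
Band 5: 27942 * 0.926 + 28302 * 0.506 = 25874 + 14321 = 40195
Net migration: Band 1 + 240 → 8712; Band 2 + 140 → 13328; Band 3 − 40 → 6243; Band 4 + 400 → 17505; Band 5 − 90 → 40105
Population now: 0–14=8712, 15–29=13328, 30–44=6243, 45–59=17505, 60+=40105
Period 3.
Births: 6243 * 0.477 = 2978
Band 2: 8712 * 0.95 = 8276
Band 3: 13328 * 0.952 = 12688
Band 4: 6243 * 0.963 = 6012
Band 5: 17505 * 0.926 + 40105 * 0.506 = 16210 + 20293 = 36503
Net migration: Band 1 + 240 → 3218; Band 2 + 140 → 8416; Band 3 − 40 → 12648; Band 4 + 400 → 6412; Band 5 − 90 → 36413
Population now: 0–14=3218, 15–29=8416, 30–44=12648, 45–59=6412, 60+=36413
Period 4.
Births: 12648 * 0.477 = 6033
Band 2: 3218 * 0.95 = 3057
Band 3: 8416 * 0.952 = 8012
Band 4: 12648 * 0.963 = 12180
Band 5: 6412 * 0.926 + 36413 * 0.506 = 5938 + 18425 = 24363
Net migration: Band 1 + 240 → 6273; Band 2 + 140 → 3197; Band 3 − 40 → 7972; Band 4 + 400 → 12580; Band 5 − 90 → 24273
Population now: 0–14=6273, 15–29=3197, 30–44=7972, 45–59=12580, 60+=24273
Scenario A total after 4 periods: 54295
Scenario B projection —
Period 1.
Births: 28600 * 0.507 = 14500
Band 2: 6800 * 0.95 = 6460
Band 3: 18700 * 0.952 = 17802
Band 4: 28600 * 0.963 = 27542
Band 5: 22300 * 0.926 + 15300 * 0.506 = 20650 + 7742 = 28392
Net migration: Band 1 + 240 → 14740; Band 2 + 140 → 6600; Band 3 − 40 → 17762; Band 4 + 400 → 27942; Band 5 − 90 → 28302
Population now: 0–14=14740, 15–29=6600, 30–44=17762, 45–59=27942, 60+=28302
Period 2.
Births: 17762 * 0.507 = 9005
Band 2: 14740 * 0.95 = 14003
Band 3: 6600 * 0.952 = 6283
Band 4: 17762 * 0.963 = 17105
Band 5: 27942 * 0.926 + 28302 * 0.506 = 25874 + 14321 = 40195
Net migration: Band 1 + 240 → 9245; Band 2 + 140 → 14143; Band 3 − 40 → 6243; Band 4 + 400 → 17505; Band 5 − 90 → 40105
Population now: 0–14=9245, 15–29=14143, 30–44=6243, 45–59=17505, 60+=40105
Period 3.
Births: 6243 * 0.507 = 3165
Band 2: 9245 * 0.95 = 8783
Band 3: 14143 * 0.952 = 13464
Band 4: 6243 * 0.963 = 6012
Band 5: 17505 * 0.926 + 40105 * 0.506 = 16210 + 20293 = 36503
Net migration: Band 1 + 240 → 3405; Band 2 + 140 → 8923; Band 3 − 40 → 13424; Band 4 + 400 → 6412; Band 5 − 90 → 36413
Population now: 0–14=3405, 15–29=8923, 30–44=13424, 45–59=6412, 60+=36413
Period 4.
Births: 13424 * 0.507 = 6806
Band 2: 3405 * 0.95 = 3235
Band 3: 8923 * 0.952 = 8495
Band 4: 13424 * 0.963 = 12927
Band 5: 6412 * 0.926 + 36413 * 0.506 = 5938 + 18425 = 24363
Net migration: Band 1 + 240 → 7046; Band 2 + 140 → 3375; Band 3 − 40 → 8455; Band 4 + 400 → 13327; Band 5 − 90 → 24273
Population now: 0–14=7046, 15–29=3375, 30–44=8455, 45–59=13327, 60+=24273
Scenario B total after 4 periods: 56476
Difference B − A = 56476 − 54295 = 2181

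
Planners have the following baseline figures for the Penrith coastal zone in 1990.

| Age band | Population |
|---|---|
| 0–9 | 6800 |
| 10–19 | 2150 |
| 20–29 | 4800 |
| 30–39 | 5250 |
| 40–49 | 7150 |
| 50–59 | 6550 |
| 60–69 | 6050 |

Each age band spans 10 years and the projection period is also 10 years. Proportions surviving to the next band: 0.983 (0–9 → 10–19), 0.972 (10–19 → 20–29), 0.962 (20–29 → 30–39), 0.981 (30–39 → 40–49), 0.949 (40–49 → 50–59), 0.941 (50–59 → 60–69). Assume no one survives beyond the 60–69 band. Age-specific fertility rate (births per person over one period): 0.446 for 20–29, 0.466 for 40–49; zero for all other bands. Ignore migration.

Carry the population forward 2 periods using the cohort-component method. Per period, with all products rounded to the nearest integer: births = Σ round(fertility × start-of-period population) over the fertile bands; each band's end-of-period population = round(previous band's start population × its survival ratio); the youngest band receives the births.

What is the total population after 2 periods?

Let group 1 be 0–9 through group 7 = 60–69.
— Period 1 —
Births: 4800 * 0.446 = 2141 ; 7150 * 0.466 = 3332 → 5473
Group 2: 6800 * 0.983 = 6684
Group 3: 2150 * 0.972 = 2090
Group 4: 4800 * 0.962 = 4618
Group 5: 5250 * 0.981 = 5150
Group 6: 7150 * 0.949 = 6785
Group 7: 6550 * 0.941 = 6164
→ [5473, 6684, 2090, 4618, 5150, 6785, 6164]
— Period 2 —
Births: 2090 * 0.446 = 932 ; 5150 * 0.466 = 2400 → 3332
Group 2: 5473 * 0.983 = 5380
Group 3: 6684 * 0.972 = 6497
Group 4: 2090 * 0.962 = 2011
Group 5: 4618 * 0.981 = 4530
Group 6: 5150 * 0.949 = 4887
Group 7: 6785 * 0.941 = 6385
→ [3332, 5380, 6497, 2011, 4530, 4887, 6385]
Total after period 2: 3332 + 5380 + 6497 + 2011 + 4530 + 4887 + 6385 = 33022

33022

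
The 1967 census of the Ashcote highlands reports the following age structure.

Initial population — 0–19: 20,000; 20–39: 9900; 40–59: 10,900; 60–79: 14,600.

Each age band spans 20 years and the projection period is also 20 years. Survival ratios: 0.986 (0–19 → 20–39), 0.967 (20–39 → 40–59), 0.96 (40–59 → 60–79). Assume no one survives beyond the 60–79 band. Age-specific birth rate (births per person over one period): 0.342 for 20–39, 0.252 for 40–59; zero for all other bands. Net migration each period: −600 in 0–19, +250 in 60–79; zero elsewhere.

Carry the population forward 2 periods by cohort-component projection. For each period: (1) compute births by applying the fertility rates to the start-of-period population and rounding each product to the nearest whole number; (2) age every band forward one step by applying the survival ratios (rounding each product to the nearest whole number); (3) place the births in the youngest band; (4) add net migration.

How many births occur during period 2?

9156

[period 1]
Births: 9900 * 0.342 = 3386  |  10900 * 0.252 = 2747 → 6133
20–39: 20000 * 0.986 = 19720
40–59: 9900 * 0.967 = 9573
60–79: 10900 * 0.96 = 10464
Net migration: 0–19 − 600 → 5533; 60–79 + 250 → 10714
→ [5533, 19720, 9573, 10714]
[period 2]
Births: 19720 * 0.342 = 6744  |  9573 * 0.252 = 2412 → 9156
20–39: 5533 * 0.986 = 5456
40–59: 19720 * 0.967 = 19069
60–79: 9573 * 0.96 = 9190
Net migration: 0–19 − 600 → 8556; 60–79 + 250 → 9440
→ [8556, 5456, 19069, 9440]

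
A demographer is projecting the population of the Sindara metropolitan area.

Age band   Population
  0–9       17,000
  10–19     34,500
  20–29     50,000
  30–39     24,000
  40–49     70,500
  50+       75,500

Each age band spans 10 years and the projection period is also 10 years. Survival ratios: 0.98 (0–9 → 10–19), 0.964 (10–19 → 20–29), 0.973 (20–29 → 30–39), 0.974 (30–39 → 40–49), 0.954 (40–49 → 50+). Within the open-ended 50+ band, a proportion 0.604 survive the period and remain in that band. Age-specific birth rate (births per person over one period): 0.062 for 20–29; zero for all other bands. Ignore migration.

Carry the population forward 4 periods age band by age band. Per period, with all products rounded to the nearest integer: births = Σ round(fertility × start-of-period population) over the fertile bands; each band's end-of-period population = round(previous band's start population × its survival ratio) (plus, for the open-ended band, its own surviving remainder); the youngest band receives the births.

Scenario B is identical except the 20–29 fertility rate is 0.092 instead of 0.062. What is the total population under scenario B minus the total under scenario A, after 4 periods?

3012

Period 1.
Births: 50000 * 0.062 = 3100
10–19: 17000 * 0.98 = 16660
20–29: 34500 * 0.964 = 33258
30–39: 50000 * 0.973 = 48650
40–49: 24000 * 0.974 = 23376
50+: 70500 * 0.954 + 75500 * 0.604 = 67257 + 45602 = 112859
End of period: [3100, 16660, 33258, 48650, 23376, 112859]
Period 2.
Births: 33258 * 0.062 = 2062
10–19: 3100 * 0.98 = 3038
20–29: 16660 * 0.964 = 16060
30–39: 33258 * 0.973 = 32360
40–49: 48650 * 0.974 = 47385
50+: 23376 * 0.954 + 112859 * 0.604 = 22301 + 68167 = 90468
End of period: [2062, 3038, 16060, 32360, 47385, 90468]
Period 3.
Births: 16060 * 0.062 = 996
10–19: 2062 * 0.98 = 2021
20–29: 3038 * 0.964 = 2929
30–39: 16060 * 0.973 = 15626
40–49: 32360 * 0.974 = 31519
50+: 47385 * 0.954 + 90468 * 0.604 = 45205 + 54643 = 99848
End of period: [996, 2021, 2929, 15626, 31519, 99848]
Period 4.
Births: 2929 * 0.062 = 182
10–19: 996 * 0.98 = 976
20–29: 2021 * 0.964 = 1948
30–39: 2929 * 0.973 = 2850
40–49: 15626 * 0.974 = 15220
50+: 31519 * 0.954 + 99848 * 0.604 = 30069 + 60308 = 90377
End of period: [182, 976, 1948, 2850, 15220, 90377]
Scenario A total after 4 periods: 111553
Scenario B projection —
Period 1.
Births: 50000 * 0.092 = 4600
10–19: 17000 * 0.98 = 16660
20–29: 34500 * 0.964 = 33258
30–39: 50000 * 0.973 = 48650
40–49: 24000 * 0.974 = 23376
50+: 70500 * 0.954 + 75500 * 0.604 = 67257 + 45602 = 112859
End of period: [4600, 16660, 33258, 48650, 23376, 112859]
Period 2.
Births: 33258 * 0.092 = 3060
10–19: 4600 * 0.98 = 4508
20–29: 16660 * 0.964 = 16060
30–39: 33258 * 0.973 = 32360
40–49: 48650 * 0.974 = 47385
50+: 23376 * 0.954 + 112859 * 0.604 = 22301 + 68167 = 90468
End of period: [3060, 4508, 16060, 32360, 47385, 90468]
Period 3.
Births: 16060 * 0.092 = 1478
10–19: 3060 * 0.98 = 2999
20–29: 4508 * 0.964 = 4346
30–39: 16060 * 0.973 = 15626
40–49: 32360 * 0.974 = 31519
50+: 47385 * 0.954 + 90468 * 0.604 = 45205 + 54643 = 99848
End of period: [1478, 2999, 4346, 15626, 31519, 99848]
Period 4.
Births: 4346 * 0.092 = 400
10–19: 1478 * 0.98 = 1448
20–29: 2999 * 0.964 = 2891
30–39: 4346 * 0.973 = 4229
40–49: 15626 * 0.974 = 15220
50+: 31519 * 0.954 + 99848 * 0.604 = 30069 + 60308 = 90377
End of period: [400, 1448, 2891, 4229, 15220, 90377]
Scenario B total after 4 periods: 114565
Difference B − A = 114565 − 111553 = 3012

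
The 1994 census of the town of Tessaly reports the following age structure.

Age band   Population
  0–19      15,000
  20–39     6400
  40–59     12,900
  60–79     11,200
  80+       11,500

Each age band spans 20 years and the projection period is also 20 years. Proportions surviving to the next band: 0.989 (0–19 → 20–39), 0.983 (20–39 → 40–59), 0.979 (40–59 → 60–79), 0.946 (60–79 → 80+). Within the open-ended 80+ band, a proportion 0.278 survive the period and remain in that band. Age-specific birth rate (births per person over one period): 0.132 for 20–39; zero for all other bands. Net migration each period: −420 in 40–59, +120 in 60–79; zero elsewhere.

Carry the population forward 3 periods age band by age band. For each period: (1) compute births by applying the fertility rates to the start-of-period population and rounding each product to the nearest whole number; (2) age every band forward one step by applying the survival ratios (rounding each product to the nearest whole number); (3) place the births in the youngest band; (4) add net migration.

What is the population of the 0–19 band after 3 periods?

Period 1.
Births: 6400 × 0.132 = 845
20–39: 15000 × 0.989 = 14835
40–59: 6400 × 0.983 = 6291
60–79: 12900 × 0.979 = 12629
80+: 11200 × 0.946 + 11500 × 0.278 = 10595 + 3197 = 13792
Net migration: 40–59 − 420 → 5871; 60–79 + 120 → 12749
Population now: 0–19=845, 20–39=14835, 40–59=5871, 60–79=12749, 80+=13792
Period 2.
Births: 14835 × 0.132 = 1958
20–39: 845 × 0.989 = 836
40–59: 14835 × 0.983 = 14583
60–79: 5871 × 0.979 = 5748
80+: 12749 × 0.946 + 13792 × 0.278 = 12061 + 3834 = 15895
Net migration: 40–59 − 420 → 14163; 60–79 + 120 → 5868
Population now: 0–19=1958, 20–39=836, 40–59=14163, 60–79=5868, 80+=15895
Period 3.
Births: 836 × 0.132 = 110
20–39: 1958 × 0.989 = 1936
40–59: 836 × 0.983 = 822
60–79: 14163 × 0.979 = 13866
80+: 5868 × 0.946 + 15895 × 0.278 = 5551 + 4419 = 9970
Net migration: 40–59 − 420 → 402; 60–79 + 120 → 13986
Population now: 0–19=110, 20–39=1936, 40–59=402, 60–79=13986, 80+=9970

110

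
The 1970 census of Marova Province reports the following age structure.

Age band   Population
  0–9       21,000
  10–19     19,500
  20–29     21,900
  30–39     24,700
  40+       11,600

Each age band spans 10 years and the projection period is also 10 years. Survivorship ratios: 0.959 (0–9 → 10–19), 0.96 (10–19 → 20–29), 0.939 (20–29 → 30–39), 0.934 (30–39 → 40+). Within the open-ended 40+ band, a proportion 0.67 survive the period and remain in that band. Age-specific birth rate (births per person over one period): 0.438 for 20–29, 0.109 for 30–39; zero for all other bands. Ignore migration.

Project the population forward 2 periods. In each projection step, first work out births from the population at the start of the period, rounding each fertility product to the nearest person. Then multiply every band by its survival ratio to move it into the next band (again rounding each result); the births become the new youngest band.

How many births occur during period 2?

10440

Call the groups 1 to 5, youngest first.
— Period 1 —
Births: 21900 × 0.438 = 9592 ; 24700 × 0.109 = 2692 — total 12284
Group 2: 21000 × 0.959 = 20139
Group 3: 19500 × 0.96 = 18720
Group 4: 21900 × 0.939 = 20564
Group 5: 24700 × 0.934 + 11600 × 0.67 = 23070 + 7772 = 30842
Giving 12284 / 20139 / 18720 / 20564 / 30842.
— Period 2 —
Births: 18720 × 0.438 = 8199 ; 20564 × 0.109 = 2241 — total 10440
Group 2: 12284 × 0.959 = 11780
Group 3: 20139 × 0.96 = 19333
Group 4: 18720 × 0.939 = 17578
Group 5: 20564 × 0.934 + 30842 × 0.67 = 19207 + 20664 = 39871
Giving 10440 / 11780 / 19333 / 17578 / 39871.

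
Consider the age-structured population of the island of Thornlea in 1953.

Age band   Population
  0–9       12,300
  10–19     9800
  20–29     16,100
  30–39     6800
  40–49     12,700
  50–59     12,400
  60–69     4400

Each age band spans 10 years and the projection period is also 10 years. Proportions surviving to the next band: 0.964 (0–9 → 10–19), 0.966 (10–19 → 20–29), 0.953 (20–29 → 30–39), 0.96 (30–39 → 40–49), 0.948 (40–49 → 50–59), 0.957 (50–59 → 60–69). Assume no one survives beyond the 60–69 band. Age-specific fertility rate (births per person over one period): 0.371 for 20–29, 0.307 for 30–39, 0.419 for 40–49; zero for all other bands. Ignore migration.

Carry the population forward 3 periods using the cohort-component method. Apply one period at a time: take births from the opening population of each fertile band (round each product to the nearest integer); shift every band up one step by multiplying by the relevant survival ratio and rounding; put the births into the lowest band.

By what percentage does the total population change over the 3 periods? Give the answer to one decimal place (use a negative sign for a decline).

(Groups numbered youngest = 1 to oldest = 7.)
— Period 1 —
Births: 16100 × 0.371 = 5973  |  6800 × 0.307 = 2088  |  12700 × 0.419 = 5321 → total 13382
Group 2: 12300 × 0.964 = 11857
Group 3: 9800 × 0.966 = 9467
Group 4: 16100 × 0.953 = 15343
Group 5: 6800 × 0.96 = 6528
Group 6: 12700 × 0.948 = 12040
Group 7: 12400 × 0.957 = 11867
Giving 13382 / 11857 / 9467 / 15343 / 6528 / 12040 / 11867.
— Period 2 —
Births: 9467 × 0.371 = 3512  |  15343 × 0.307 = 4710  |  6528 × 0.419 = 2735 → total 10957
Group 2: 13382 × 0.964 = 12900
Group 3: 11857 × 0.966 = 11454
Group 4: 9467 × 0.953 = 9022
Group 5: 15343 × 0.96 = 14729
Group 6: 6528 × 0.948 = 6189
Group 7: 12040 × 0.957 = 11522
Giving 10957 / 12900 / 11454 / 9022 / 14729 / 6189 / 11522.
— Period 3 —
Births: 11454 × 0.371 = 4249  |  9022 × 0.307 = 2770  |  14729 × 0.419 = 6171 → total 13190
Group 2: 10957 × 0.964 = 10563
Group 3: 12900 × 0.966 = 12461
Group 4: 11454 × 0.953 = 10916
Group 5: 9022 × 0.96 = 8661
Group 6: 14729 × 0.948 = 13963
Group 7: 6189 × 0.957 = 5923
Giving 13190 / 10563 / 12461 / 10916 / 8661 / 13963 / 5923.
Total: 74500 → 75677; change = 1177; percentage change = 1.6%

1.6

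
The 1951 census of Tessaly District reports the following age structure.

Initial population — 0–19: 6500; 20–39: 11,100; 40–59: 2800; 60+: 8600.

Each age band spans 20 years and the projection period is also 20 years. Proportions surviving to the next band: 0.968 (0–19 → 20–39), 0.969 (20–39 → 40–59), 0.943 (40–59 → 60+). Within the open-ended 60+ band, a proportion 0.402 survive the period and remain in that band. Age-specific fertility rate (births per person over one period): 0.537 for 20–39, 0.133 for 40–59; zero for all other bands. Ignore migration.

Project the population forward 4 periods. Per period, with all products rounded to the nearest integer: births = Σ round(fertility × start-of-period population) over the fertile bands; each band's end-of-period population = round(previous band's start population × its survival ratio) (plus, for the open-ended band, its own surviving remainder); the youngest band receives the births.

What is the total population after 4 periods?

Numbering the bands 1..4 from youngest to oldest:
Period 1.
Births: 11100 × 0.537 = 5961, 2800 × 0.133 = 372 → 6333
Band 2: 6500 × 0.968 = 6292
Band 3: 11100 × 0.969 = 10756
Band 4: 2800 × 0.943 + 8600 × 0.402 = 2640 + 3457 = 6097
End of period: [6333, 6292, 10756, 6097]
Period 2.
Births: 6292 × 0.537 = 3379, 10756 × 0.133 = 1431 → 4810
Band 2: 6333 × 0.968 = 6130
Band 3: 6292 × 0.969 = 6097
Band 4: 10756 × 0.943 + 6097 × 0.402 = 10143 + 2451 = 12594
End of period: [4810, 6130, 6097, 12594]
Period 3.
Births: 6130 × 0.537 = 3292, 6097 × 0.133 = 811 → 4103
Band 2: 4810 × 0.968 = 4656
Band 3: 6130 × 0.969 = 5940
Band 4: 6097 × 0.943 + 12594 × 0.402 = 5749 + 5063 = 10812
End of period: [4103, 4656, 5940, 10812]
Period 4.
Births: 4656 × 0.537 = 2500, 5940 × 0.133 = 790 → 3290
Band 2: 4103 × 0.968 = 3972
Band 3: 4656 × 0.969 = 4512
Band 4: 5940 × 0.943 + 10812 × 0.402 = 5601 + 4346 = 9947
End of period: [3290, 3972, 4512, 9947]
Total after period 4: 3290 + 3972 + 4512 + 9947 = 21721

21721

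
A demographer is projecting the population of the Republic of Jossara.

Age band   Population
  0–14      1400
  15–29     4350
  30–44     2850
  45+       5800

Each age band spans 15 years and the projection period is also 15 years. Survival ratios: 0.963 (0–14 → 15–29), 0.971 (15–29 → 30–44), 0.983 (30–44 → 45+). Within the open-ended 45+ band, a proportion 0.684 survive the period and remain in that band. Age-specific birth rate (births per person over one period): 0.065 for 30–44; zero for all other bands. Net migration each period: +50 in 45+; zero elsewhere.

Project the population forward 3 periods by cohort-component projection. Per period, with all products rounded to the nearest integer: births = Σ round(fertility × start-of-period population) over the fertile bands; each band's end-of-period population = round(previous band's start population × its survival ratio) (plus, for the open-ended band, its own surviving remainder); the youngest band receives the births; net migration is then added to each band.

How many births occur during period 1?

— Period 1 —
Births: 2850 × 0.065 = 185
15–29: 1400 × 0.963 = 1348
30–44: 4350 × 0.971 = 4224
45+: 2850 × 0.983 + 5800 × 0.684 = 2802 + 3967 = 6769
Net migration: 45+ + 50 → 6819
→ [185, 1348, 4224, 6819]

185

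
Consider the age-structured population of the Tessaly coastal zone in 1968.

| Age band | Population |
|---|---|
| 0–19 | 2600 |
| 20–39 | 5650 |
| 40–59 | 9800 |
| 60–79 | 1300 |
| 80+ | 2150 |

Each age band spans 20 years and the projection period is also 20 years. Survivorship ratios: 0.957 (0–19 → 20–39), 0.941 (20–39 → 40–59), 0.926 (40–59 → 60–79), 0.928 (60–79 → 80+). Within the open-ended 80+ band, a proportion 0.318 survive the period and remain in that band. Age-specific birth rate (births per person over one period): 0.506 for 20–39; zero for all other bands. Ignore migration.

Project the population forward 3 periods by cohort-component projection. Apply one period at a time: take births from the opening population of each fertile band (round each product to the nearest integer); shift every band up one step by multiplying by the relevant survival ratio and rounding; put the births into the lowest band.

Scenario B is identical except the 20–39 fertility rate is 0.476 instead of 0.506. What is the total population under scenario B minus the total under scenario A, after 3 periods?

After projecting period 1:
Births: 5650 × 0.506 = 2859
20–39: 2600 × 0.957 = 2488
40–59: 5650 × 0.941 = 5317
60–79: 9800 × 0.926 = 9075
80+: 1300 × 0.928 + 2150 × 0.318 = 1206 + 684 = 1890
Population now: 0–19=2859, 20–39=2488, 40–59=5317, 60–79=9075, 80+=1890
After projecting period 2:
Births: 2488 × 0.506 = 1259
20–39: 2859 × 0.957 = 2736
40–59: 2488 × 0.941 = 2341
60–79: 5317 × 0.926 = 4924
80+: 9075 × 0.928 + 1890 × 0.318 = 8422 + 601 = 9023
Population now: 0–19=1259, 20–39=2736, 40–59=2341, 60–79=4924, 80+=9023
After projecting period 3:
Births: 2736 × 0.506 = 1384
20–39: 1259 × 0.957 = 1205
40–59: 2736 × 0.941 = 2575
60–79: 2341 × 0.926 = 2168
80+: 4924 × 0.928 + 9023 × 0.318 = 4569 + 2869 = 7438
Population now: 0–19=1384, 20–39=1205, 40–59=2575, 60–79=2168, 80+=7438
Scenario A total after 3 periods: 14770
Scenario B projection —
After projecting period 1:
Births: 5650 × 0.476 = 2689
20–39: 2600 × 0.957 = 2488
40–59: 5650 × 0.941 = 5317
60–79: 9800 × 0.926 = 9075
80+: 1300 × 0.928 + 2150 × 0.318 = 1206 + 684 = 1890
Population now: 0–19=2689, 20–39=2488, 40–59=5317, 60–79=9075, 80+=1890
After projecting period 2:
Births: 2488 × 0.476 = 1184
20–39: 2689 × 0.957 = 2573
40–59: 2488 × 0.941 = 2341
60–79: 5317 × 0.926 = 4924
80+: 9075 × 0.928 + 1890 × 0.318 = 8422 + 601 = 9023
Population now: 0–19=1184, 20–39=2573, 40–59=2341, 60–79=4924, 80+=9023
After projecting period 3:
Births: 2573 × 0.476 = 1225
20–39: 1184 × 0.957 = 1133
40–59: 2573 × 0.941 = 2421
60–79: 2341 × 0.926 = 2168
80+: 4924 × 0.928 + 9023 × 0.318 = 4569 + 2869 = 7438
Population now: 0–19=1225, 20–39=1133, 40–59=2421, 60–79=2168, 80+=7438
Scenario B total after 3 periods: 14385
Difference B − A = 14385 − 14770 = -385

-385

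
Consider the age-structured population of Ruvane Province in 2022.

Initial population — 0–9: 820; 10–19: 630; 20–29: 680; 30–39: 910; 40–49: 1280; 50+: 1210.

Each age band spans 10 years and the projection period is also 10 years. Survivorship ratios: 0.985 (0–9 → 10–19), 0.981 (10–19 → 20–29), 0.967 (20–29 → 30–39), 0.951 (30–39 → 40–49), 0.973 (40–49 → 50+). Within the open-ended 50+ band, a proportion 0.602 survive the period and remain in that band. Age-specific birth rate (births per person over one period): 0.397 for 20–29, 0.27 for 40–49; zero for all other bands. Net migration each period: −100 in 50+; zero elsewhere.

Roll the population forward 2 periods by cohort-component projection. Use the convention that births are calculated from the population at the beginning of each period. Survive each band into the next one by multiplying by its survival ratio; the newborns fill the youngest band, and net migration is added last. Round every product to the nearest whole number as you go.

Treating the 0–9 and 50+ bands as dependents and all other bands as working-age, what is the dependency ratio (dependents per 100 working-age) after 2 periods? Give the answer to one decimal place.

Numbering the bands 1..6 from youngest to oldest:
Period 1.
Births: 680 × 0.397 = 270  |  1280 × 0.27 = 346 → 616
Band 2: 820 × 0.985 = 808
Band 3: 630 × 0.981 = 618
Band 4: 680 × 0.967 = 658
Band 5: 910 × 0.951 = 865
Band 6: 1280 × 0.973 + 1210 × 0.602 = 1245 + 728 = 1973
Net migration: Band 6 − 100 → 1873
→ [616, 808, 618, 658, 865, 1873]
Period 2.
Births: 618 × 0.397 = 245  |  865 × 0.27 = 234 → 479
Band 2: 616 × 0.985 = 607
Band 3: 808 × 0.981 = 793
Band 4: 618 × 0.967 = 598
Band 5: 658 × 0.951 = 626
Band 6: 865 × 0.973 + 1873 × 0.602 = 842 + 1128 = 1970
Net migration: Band 6 − 100 → 1870
→ [479, 607, 793, 598, 626, 1870]
Dependents (band 0–9 + band 50+) = 479 + 1870 = 2349; working-age = 2624; ratio = 2349/2624 × 100 = 89.5

89.5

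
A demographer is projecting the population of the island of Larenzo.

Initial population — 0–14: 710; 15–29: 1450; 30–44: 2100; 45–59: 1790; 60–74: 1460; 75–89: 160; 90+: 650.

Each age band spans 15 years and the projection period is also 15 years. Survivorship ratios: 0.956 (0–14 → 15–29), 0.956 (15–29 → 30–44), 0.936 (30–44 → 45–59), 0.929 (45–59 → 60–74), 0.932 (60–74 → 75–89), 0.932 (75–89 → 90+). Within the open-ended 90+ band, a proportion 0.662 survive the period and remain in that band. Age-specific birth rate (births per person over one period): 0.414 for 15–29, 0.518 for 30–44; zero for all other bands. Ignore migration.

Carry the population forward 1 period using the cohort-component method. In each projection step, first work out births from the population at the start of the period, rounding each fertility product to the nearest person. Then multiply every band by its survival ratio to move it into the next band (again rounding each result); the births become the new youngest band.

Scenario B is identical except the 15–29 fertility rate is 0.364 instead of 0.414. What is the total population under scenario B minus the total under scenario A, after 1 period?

Let band 1 be 0–14 through band 7 = 90+.
— Period 1 —
Births: 1450 × 0.414 = 600 ; 2100 × 0.518 = 1088 ⇒ total 1688
Band 2: 710 × 0.956 = 679
Band 3: 1450 × 0.956 = 1386
Band 4: 2100 × 0.936 = 1966
Band 5: 1790 × 0.929 = 1663
Band 6: 1460 × 0.932 = 1361
Band 7: 160 × 0.932 + 650 × 0.662 = 149 + 430 = 579
End of period: [1688, 679, 1386, 1966, 1663, 1361, 579]
Scenario A total after 1 period: 9322
Scenario B projection —
— Period 1 —
Births: 1450 × 0.364 = 528 ; 2100 × 0.518 = 1088 ⇒ total 1616
Band 2: 710 × 0.956 = 679
Band 3: 1450 × 0.956 = 1386
Band 4: 2100 × 0.936 = 1966
Band 5: 1790 × 0.929 = 1663
Band 6: 1460 × 0.932 = 1361
Band 7: 160 × 0.932 + 650 × 0.662 = 149 + 430 = 579
End of period: [1616, 679, 1386, 1966, 1663, 1361, 579]
Scenario B total after 1 period: 9250
Difference B − A = 9250 − 9322 = -72

-72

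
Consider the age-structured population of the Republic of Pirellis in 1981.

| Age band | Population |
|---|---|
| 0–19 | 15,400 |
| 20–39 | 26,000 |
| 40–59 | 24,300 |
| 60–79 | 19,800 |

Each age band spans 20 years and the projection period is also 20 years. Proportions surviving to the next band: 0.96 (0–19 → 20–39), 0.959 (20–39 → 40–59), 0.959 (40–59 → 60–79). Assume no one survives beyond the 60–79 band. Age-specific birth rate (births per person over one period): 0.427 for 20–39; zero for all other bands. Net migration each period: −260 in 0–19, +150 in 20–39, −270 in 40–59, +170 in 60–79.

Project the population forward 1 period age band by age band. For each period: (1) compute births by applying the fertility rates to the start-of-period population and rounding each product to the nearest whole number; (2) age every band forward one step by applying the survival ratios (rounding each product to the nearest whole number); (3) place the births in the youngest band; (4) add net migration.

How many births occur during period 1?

11102

Call the bands 1 to 4, youngest first.
— Period 1 —
Births: 26000 × 0.427 = 11102
Band 2: 15400 × 0.96 = 14784
Band 3: 26000 × 0.959 = 24934
Band 4: 24300 × 0.959 = 23304
Net migration: Band 1 − 260 → 10842; Band 2 + 150 → 14934; Band 3 − 270 → 24664; Band 4 + 170 → 23474
End of period: [10842, 14934, 24664, 23474]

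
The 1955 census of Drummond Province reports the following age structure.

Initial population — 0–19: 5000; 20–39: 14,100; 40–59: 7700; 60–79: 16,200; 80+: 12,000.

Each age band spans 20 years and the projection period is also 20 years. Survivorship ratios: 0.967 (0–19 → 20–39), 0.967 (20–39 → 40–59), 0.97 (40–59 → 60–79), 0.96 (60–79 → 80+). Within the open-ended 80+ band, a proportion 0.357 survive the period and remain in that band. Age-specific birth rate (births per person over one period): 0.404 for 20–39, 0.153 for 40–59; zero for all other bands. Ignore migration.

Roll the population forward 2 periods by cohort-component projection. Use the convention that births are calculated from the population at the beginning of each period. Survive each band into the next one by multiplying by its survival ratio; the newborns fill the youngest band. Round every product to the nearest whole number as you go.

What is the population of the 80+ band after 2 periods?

14251

Period 1.
Births: 14100 * 0.404 = 5696, 7700 * 0.153 = 1178 → total 6874
20–39: 5000 * 0.967 = 4835
40–59: 14100 * 0.967 = 13635
60–79: 7700 * 0.97 = 7469
80+: 16200 * 0.96 + 12000 * 0.357 = 15552 + 4284 = 19836
Population now: 0–19=6874, 20–39=4835, 40–59=13635, 60–79=7469, 80+=19836
Period 2.
Births: 4835 * 0.404 = 1953, 13635 * 0.153 = 2086 → total 4039
20–39: 6874 * 0.967 = 6647
40–59: 4835 * 0.967 = 4675
60–79: 13635 * 0.97 = 13226
80+: 7469 * 0.96 + 19836 * 0.357 = 7170 + 7081 = 14251
Population now: 0–19=4039, 20–39=6647, 40–59=4675, 60–79=13226, 80+=14251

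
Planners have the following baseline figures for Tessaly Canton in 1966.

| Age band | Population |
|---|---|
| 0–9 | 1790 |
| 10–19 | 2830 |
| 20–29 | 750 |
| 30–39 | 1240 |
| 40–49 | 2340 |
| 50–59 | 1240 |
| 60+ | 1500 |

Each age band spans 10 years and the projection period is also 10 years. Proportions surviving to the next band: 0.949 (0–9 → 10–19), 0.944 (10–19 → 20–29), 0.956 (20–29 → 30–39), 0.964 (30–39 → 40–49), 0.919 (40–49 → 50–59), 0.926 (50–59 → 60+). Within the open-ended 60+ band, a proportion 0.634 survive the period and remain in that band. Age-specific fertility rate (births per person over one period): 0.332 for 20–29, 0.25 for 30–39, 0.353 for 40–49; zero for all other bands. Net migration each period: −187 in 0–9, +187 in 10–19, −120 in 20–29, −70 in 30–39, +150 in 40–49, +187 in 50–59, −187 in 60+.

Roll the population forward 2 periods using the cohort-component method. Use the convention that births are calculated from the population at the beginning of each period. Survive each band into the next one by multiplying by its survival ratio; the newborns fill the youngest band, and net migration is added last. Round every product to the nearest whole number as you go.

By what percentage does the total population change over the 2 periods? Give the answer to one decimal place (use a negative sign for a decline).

3.0

Let group 1 be 0–9 through group 7 = 60+.
Period 1:
Births: 750 × 0.332 = 249, 1240 × 0.25 = 310, 2340 × 0.353 = 826 — total 1385
Group 2: 1790 × 0.949 = 1699
Group 3: 2830 × 0.944 = 2672
Group 4: 750 × 0.956 = 717
Group 5: 1240 × 0.964 = 1195
Group 6: 2340 × 0.919 = 2150
Group 7: 1240 × 0.926 + 1500 × 0.634 = 1148 + 951 = 2099
Net migration: Group 1 − 187 → 1198; Group 2 + 187 → 1886; Group 3 − 120 → 2552; Group 4 − 70 → 647; Group 5 + 150 → 1345; Group 6 + 187 → 2337; Group 7 − 187 → 1912
→ [1198, 1886, 2552, 647, 1345, 2337, 1912]
Period 2:
Births: 2552 × 0.332 = 847, 647 × 0.25 = 162, 1345 × 0.353 = 475 — total 1484
Group 2: 1198 × 0.949 = 1137
Group 3: 1886 × 0.944 = 1780
Group 4: 2552 × 0.956 = 2440
Group 5: 647 × 0.964 = 624
Group 6: 1345 × 0.919 = 1236
Group 7: 2337 × 0.926 + 1912 × 0.634 = 2164 + 1212 = 3376
Net migration: Group 1 − 187 → 1297; Group 2 + 187 → 1324; Group 3 − 120 → 1660; Group 4 − 70 → 2370; Group 5 + 150 → 774; Group 6 + 187 → 1423; Group 7 − 187 → 3189
→ [1297, 1324, 1660, 2370, 774, 1423, 3189]
Total: 11690 → 12037; change = 347; percentage change = 3.0%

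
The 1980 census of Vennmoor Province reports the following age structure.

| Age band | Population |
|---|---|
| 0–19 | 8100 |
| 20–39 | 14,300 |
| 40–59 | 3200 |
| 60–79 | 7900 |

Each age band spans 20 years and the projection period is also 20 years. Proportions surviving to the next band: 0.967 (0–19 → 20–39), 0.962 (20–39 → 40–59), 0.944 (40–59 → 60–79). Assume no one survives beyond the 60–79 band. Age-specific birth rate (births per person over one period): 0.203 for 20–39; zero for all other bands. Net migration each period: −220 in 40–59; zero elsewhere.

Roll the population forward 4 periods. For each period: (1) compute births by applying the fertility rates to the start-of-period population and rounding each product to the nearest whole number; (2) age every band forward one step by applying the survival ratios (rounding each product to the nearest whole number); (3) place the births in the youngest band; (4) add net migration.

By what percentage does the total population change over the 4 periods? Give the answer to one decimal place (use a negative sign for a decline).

-86.7

Numbering the groups 1..4 from youngest to oldest:
Period 1.
Births: 14300 * 0.203 = 2903
Group 2: 8100 * 0.967 = 7833
Group 3: 14300 * 0.962 = 13757
Group 4: 3200 * 0.944 = 3021
Net migration: Group 3 − 220 → 13537
Giving 2903 / 7833 / 13537 / 3021.
Period 2.
Births: 7833 * 0.203 = 1590
Group 2: 2903 * 0.967 = 2807
Group 3: 7833 * 0.962 = 7535
Group 4: 13537 * 0.944 = 12779
Net migration: Group 3 − 220 → 7315
Giving 1590 / 2807 / 7315 / 12779.
Period 3.
Births: 2807 * 0.203 = 570
Group 2: 1590 * 0.967 = 1538
Group 3: 2807 * 0.962 = 2700
Group 4: 7315 * 0.944 = 6905
Net migration: Group 3 − 220 → 2480
Giving 570 / 1538 / 2480 / 6905.
Period 4.
Births: 1538 * 0.203 = 312
Group 2: 570 * 0.967 = 551
Group 3: 1538 * 0.962 = 1480
Group 4: 2480 * 0.944 = 2341
Net migration: Group 3 − 220 → 1260
Giving 312 / 551 / 1260 / 2341.
Total: 33500 → 4464; change = -29036; percentage change = -86.7%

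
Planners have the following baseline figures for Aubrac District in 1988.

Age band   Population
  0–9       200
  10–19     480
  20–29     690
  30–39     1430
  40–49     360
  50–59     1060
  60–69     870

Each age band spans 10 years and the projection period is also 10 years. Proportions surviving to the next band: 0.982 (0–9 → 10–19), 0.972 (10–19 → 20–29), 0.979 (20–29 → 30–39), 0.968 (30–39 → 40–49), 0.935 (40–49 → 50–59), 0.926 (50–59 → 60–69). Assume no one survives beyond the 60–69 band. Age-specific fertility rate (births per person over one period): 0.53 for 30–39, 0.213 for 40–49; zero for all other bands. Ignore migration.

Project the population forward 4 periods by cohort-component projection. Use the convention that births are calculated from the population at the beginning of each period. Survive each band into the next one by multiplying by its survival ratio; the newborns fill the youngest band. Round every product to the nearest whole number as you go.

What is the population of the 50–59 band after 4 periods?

413

Let band 1 be 0–9 through band 7 = 60–69.
After projecting period 1:
Births: 1430 × 0.53 = 758 ; 360 × 0.213 = 77 — total 835
Band 2: 200 × 0.982 = 196
Band 3: 480 × 0.972 = 467
Band 4: 690 × 0.979 = 676
Band 5: 1430 × 0.968 = 1384
Band 6: 360 × 0.935 = 337
Band 7: 1060 × 0.926 = 982
→ [835, 196, 467, 676, 1384, 337, 982]
After projecting period 2:
Births: 676 × 0.53 = 358 ; 1384 × 0.213 = 295 — total 653
Band 2: 835 × 0.982 = 820
Band 3: 196 × 0.972 = 191
Band 4: 467 × 0.979 = 457
Band 5: 676 × 0.968 = 654
Band 6: 1384 × 0.935 = 1294
Band 7: 337 × 0.926 = 312
→ [653, 820, 191, 457, 654, 1294, 312]
After projecting period 3:
Births: 457 × 0.53 = 242 ; 654 × 0.213 = 139 — total 381
Band 2: 653 × 0.982 = 641
Band 3: 820 × 0.972 = 797
Band 4: 191 × 0.979 = 187
Band 5: 457 × 0.968 = 442
Band 6: 654 × 0.935 = 611
Band 7: 1294 × 0.926 = 1198
→ [381, 641, 797, 187, 442, 611, 1198]
After projecting period 4:
Births: 187 × 0.53 = 99 ; 442 × 0.213 = 94 — total 193
Band 2: 381 × 0.982 = 374
Band 3: 641 × 0.972 = 623
Band 4: 797 × 0.979 = 780
Band 5: 187 × 0.968 = 181
Band 6: 442 × 0.935 = 413
Band 7: 611 × 0.926 = 566
→ [193, 374, 623, 780, 181, 413, 566]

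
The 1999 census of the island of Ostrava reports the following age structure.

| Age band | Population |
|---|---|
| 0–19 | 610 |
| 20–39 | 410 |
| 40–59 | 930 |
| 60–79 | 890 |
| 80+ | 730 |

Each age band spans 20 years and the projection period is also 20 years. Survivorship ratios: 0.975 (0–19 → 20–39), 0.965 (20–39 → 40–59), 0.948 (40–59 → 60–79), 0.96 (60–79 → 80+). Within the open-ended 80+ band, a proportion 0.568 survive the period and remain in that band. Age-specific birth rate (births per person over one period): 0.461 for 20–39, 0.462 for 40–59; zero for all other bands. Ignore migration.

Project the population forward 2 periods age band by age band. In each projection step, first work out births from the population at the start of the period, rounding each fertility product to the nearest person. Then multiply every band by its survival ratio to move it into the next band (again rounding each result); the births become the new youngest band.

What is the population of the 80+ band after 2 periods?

Period 1:
Births: 410 × 0.461 = 189, 930 × 0.462 = 430 → total 619
20–39: 610 × 0.975 = 595
40–59: 410 × 0.965 = 396
60–79: 930 × 0.948 = 882
80+: 890 × 0.96 + 730 × 0.568 = 854 + 415 = 1269
Giving 619 / 595 / 396 / 882 / 1269.
Period 2:
Births: 595 × 0.461 = 274, 396 × 0.462 = 183 → total 457
20–39: 619 × 0.975 = 604
40–59: 595 × 0.965 = 574
60–79: 396 × 0.948 = 375
80+: 882 × 0.96 + 1269 × 0.568 = 847 + 721 = 1568
Giving 457 / 604 / 574 / 375 / 1568.

1568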